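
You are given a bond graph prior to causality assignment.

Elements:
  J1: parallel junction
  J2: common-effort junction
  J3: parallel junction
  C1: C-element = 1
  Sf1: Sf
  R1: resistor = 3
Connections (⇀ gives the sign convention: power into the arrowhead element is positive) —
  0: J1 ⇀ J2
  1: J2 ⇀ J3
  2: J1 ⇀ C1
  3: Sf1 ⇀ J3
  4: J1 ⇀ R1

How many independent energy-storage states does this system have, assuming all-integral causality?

1  (C1 all integral)

#3 →Sf1  (Sf1: flow source, stroke at near end)
#1 →J3  (closing 0-jn rule on J3)
#0 →J2  (closing 0-jn rule on J2)
#2 →J1  (C1 outputs effort q/C1)
#4 →R1  (0-jn J1 has e-setter on 2)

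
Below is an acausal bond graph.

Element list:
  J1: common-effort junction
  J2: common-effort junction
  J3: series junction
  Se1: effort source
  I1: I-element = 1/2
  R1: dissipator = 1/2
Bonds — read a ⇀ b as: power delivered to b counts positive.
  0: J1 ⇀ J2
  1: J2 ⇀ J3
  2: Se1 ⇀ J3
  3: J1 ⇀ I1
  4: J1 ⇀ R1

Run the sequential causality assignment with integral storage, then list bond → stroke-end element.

bond 2 stroke→J3  (Se1: effort source, stroke at far end)
bond 1 stroke→J2  (J3 needs exactly one f-in)
bond 0 stroke→J1  (J2: bond 1 brought effort, rest push out)
bond 3 stroke→I1  (0-jn J1 has e-setter on 0)
bond 4 stroke→R1  (common-e at J1 fixed by 0)

b0 |J1
b1 |J2
b2 |J3
b3 |I1
b4 |R1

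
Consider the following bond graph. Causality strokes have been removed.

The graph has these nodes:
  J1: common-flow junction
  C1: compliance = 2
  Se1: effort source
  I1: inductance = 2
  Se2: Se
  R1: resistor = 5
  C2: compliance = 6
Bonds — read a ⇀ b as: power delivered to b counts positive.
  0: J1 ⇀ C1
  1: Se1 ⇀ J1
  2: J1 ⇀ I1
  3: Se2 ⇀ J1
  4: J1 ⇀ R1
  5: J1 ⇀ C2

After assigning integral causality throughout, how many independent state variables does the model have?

3  (C1, C2, I1 all integral)

β1 →J1  (Se1 (Se) sets effort on bond)
β3 →J1  (Se2 (Se) sets effort on bond)
β0 →J1  (C1: C, integral causality)
β2 →I1  (I1 integral (f out))
β4 →J1  (J1: bond 2 brought flow, rest push out)
β5 →J1  (common-f at J1 fixed by 2)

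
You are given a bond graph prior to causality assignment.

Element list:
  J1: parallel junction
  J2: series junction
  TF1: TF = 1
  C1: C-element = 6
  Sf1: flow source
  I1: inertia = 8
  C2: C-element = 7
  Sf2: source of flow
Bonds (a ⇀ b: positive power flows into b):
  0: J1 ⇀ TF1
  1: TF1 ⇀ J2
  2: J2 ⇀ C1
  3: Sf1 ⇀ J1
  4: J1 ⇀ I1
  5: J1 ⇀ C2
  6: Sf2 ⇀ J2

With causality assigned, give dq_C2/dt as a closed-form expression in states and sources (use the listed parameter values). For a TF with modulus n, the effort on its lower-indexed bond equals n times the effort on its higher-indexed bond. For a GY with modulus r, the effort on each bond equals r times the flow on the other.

dq_C2/dt = F_Sf1 - F_Sf2 - p_I1/8

b3 stroke at Sf1  (source Sf1 imposes f)
b6 stroke at Sf2  (source Sf2 imposes f)
b1 stroke at J2  (1-jn J2 has f-setter on 6)
b2 stroke at J2  (1-jn J2 has f-setter on 6)
b0 stroke at TF1  (TF TF1: opposite of bond 1)
b4 stroke at I1  (I1: I, integral causality)
b5 stroke at J1  (closing 0-jn rule on J1)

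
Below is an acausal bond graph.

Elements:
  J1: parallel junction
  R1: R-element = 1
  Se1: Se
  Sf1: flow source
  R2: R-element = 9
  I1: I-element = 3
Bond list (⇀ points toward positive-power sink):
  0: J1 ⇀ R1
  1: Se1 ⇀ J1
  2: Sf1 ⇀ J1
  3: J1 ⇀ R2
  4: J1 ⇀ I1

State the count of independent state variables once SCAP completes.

b1 |J1  (source Se1 imposes e)
b2 |Sf1  (Sf1 (Sf) sets flow on bond)
b0 |R1  (common-e at J1 fixed by 1)
b3 |R2  (J1: bond 1 brought effort, rest push out)
b4 |I1  (J1: bond 1 brought effort, rest push out)

1  (I1 all integral)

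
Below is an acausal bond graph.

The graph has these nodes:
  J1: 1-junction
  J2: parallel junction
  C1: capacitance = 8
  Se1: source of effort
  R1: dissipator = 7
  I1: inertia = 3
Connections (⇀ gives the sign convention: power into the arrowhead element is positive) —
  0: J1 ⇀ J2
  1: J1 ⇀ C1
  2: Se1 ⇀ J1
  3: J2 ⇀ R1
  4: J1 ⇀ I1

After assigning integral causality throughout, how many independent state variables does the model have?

2  (C1, I1 all integral)

b2 |J1  (source Se1 imposes e)
b1 |J1  (prefer integral on C1)
b4 |I1  (I1 integral (f out))
b0 |J1  (1-jn J1 has f-setter on 4)
b3 |J2  (J2: last free bond brings effort in)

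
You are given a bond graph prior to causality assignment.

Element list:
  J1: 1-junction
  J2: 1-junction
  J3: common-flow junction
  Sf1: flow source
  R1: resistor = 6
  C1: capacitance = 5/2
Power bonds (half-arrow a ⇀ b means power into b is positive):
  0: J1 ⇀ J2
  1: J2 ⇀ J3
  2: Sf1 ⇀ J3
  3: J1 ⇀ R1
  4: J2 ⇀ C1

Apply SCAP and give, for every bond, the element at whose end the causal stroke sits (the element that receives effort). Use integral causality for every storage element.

β0 |J2
β1 |J3
β2 |Sf1
β3 |J1
β4 |J2

β2 →Sf1  (Sf1: flow source, stroke at near end)
β1 →J3  (1-jn J3 has f-setter on 2)
β0 →J2  (J2 flow already set via bond 1)
β4 →J2  (common-f at J2 fixed by 1)
β3 →J1  (1-jn J1 has f-setter on 0)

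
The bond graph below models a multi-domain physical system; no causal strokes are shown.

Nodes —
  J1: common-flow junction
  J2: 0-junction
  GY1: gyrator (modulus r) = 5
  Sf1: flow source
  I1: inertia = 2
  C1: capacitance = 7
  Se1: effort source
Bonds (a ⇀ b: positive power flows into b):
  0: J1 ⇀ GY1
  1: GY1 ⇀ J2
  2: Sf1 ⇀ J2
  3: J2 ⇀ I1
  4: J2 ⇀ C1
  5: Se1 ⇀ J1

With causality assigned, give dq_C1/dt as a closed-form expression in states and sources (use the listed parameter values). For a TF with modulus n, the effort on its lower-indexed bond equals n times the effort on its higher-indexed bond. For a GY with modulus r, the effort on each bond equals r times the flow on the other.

β2 stroke→Sf1  (source Sf1 imposes f)
β5 stroke→J1  (source Se1 imposes e)
β0 stroke→GY1  (J1 needs exactly one f-in)
β1 stroke→GY1  (through GY1, causality inverts; strokes same side of GY1)
β3 stroke→I1  (I1 integral (f out))
β4 stroke→J2  (closing 0-jn rule on J2)

dq_C1/dt = E_Se1/5 + F_Sf1 - p_I1/2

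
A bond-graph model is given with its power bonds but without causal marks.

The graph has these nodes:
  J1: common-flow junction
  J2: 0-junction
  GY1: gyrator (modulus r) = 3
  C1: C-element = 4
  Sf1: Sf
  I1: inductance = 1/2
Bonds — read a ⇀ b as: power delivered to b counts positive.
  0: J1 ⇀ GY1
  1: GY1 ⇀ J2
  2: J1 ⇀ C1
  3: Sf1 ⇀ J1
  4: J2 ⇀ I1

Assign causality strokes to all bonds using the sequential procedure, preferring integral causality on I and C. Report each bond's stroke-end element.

β0 stroke at J1
β1 stroke at J2
β2 stroke at J1
β3 stroke at Sf1
β4 stroke at I1

b3 stroke at Sf1  (Sf1 (Sf) sets flow on bond)
b0 stroke at J1  (1-jn J1 has f-setter on 3)
b2 stroke at J1  (common-f at J1 fixed by 3)
b1 stroke at J2  (through GY1, causality inverts; strokes same side of GY1)
b4 stroke at I1  (common-e at J2 fixed by 1)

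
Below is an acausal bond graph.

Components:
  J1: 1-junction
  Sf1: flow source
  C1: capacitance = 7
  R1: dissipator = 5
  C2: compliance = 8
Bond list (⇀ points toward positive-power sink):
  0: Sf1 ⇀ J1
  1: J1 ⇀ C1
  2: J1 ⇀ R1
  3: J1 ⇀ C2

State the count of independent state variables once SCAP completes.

b0 stroke at Sf1  (Sf1: flow source, stroke at near end)
b1 stroke at J1  (J1: bond 0 brought flow, rest push out)
b2 stroke at J1  (J1 flow already set via bond 0)
b3 stroke at J1  (1-jn J1 has f-setter on 0)

2  (C1, C2 all integral)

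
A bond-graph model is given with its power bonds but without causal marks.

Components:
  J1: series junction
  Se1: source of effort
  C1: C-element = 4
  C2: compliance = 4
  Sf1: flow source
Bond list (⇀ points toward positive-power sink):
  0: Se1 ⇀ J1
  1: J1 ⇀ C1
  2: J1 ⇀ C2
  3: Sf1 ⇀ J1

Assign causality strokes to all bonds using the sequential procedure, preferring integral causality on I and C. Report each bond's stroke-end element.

β0 stroke at J1
β1 stroke at J1
β2 stroke at J1
β3 stroke at Sf1

bond 0 |J1  (Se1: effort source, stroke at far end)
bond 3 |Sf1  (Sf1 (Sf) sets flow on bond)
bond 1 |J1  (common-f at J1 fixed by 3)
bond 2 |J1  (common-f at J1 fixed by 3)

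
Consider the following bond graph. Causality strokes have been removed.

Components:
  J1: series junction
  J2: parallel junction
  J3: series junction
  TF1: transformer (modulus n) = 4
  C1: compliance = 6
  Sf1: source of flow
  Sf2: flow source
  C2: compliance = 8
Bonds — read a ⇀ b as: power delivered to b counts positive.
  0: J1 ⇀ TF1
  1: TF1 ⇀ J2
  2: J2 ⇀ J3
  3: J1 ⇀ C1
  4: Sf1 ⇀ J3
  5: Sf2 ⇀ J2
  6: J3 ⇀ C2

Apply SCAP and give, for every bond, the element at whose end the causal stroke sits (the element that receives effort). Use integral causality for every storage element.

#4 stroke→Sf1  (source Sf1 imposes f)
#5 stroke→Sf2  (Sf2 (Sf) sets flow on bond)
#2 stroke→J3  (J3: bond 4 brought flow, rest push out)
#6 stroke→J3  (1-jn J3 has f-setter on 4)
#1 stroke→J2  (J2: last free bond brings effort in)
#0 stroke→TF1  (TF1 one-in-one-out from 1)
#3 stroke→J1  (1-jn J1 has f-setter on 0)

#0 stroke at TF1
#1 stroke at J2
#2 stroke at J3
#3 stroke at J1
#4 stroke at Sf1
#5 stroke at Sf2
#6 stroke at J3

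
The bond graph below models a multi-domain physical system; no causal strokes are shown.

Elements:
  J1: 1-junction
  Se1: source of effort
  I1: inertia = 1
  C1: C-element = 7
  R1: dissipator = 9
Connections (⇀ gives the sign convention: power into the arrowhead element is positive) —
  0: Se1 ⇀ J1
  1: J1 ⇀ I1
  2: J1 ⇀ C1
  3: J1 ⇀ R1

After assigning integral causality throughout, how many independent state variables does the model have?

#0 stroke at J1  (Se1 (Se) sets effort on bond)
#1 stroke at I1  (I1: I, integral causality)
#2 stroke at J1  (J1 flow already set via bond 1)
#3 stroke at J1  (common-f at J1 fixed by 1)

2  (C1, I1 all integral)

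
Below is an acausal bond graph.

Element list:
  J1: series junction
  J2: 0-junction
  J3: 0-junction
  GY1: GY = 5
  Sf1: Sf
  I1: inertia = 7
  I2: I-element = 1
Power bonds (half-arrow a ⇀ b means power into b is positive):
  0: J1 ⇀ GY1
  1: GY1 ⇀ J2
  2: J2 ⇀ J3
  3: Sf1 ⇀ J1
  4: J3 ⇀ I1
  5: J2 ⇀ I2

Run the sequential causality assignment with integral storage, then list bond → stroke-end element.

b0 |J1
b1 |J2
b2 |J3
b3 |Sf1
b4 |I1
b5 |I2

#3 →Sf1  (Sf1: flow source, stroke at near end)
#0 →J1  (common-f at J1 fixed by 3)
#1 →J2  (GY1: gyrator matches bond 0)
#2 →J3  (J2: bond 1 brought effort, rest push out)
#5 →I2  (J2 effort already set via bond 1)
#4 →I1  (J3 effort already set via bond 2)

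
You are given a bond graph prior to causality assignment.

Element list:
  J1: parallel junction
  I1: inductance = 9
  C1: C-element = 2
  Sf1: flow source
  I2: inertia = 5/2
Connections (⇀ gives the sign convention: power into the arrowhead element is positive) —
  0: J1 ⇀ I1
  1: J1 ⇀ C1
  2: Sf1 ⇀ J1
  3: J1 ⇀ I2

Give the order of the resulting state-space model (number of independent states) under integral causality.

#2 |Sf1  (Sf1: flow source, stroke at near end)
#0 |I1  (I1: I, integral causality)
#1 |J1  (prefer integral on C1)
#3 |I2  (common-e at J1 fixed by 1)

3  (C1, I1, I2 all integral)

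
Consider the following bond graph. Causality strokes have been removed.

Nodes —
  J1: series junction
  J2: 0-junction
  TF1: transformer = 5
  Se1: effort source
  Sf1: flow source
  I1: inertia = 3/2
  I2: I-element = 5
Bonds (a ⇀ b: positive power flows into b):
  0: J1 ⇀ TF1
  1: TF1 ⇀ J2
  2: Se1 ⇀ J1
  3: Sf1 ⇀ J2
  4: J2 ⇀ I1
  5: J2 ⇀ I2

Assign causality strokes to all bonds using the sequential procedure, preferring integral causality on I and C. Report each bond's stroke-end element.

b2 stroke at J1  (source Se1 imposes e)
b3 stroke at Sf1  (source Sf1 imposes f)
b0 stroke at TF1  (closing 1-jn rule on J1)
b1 stroke at J2  (TF TF1: opposite of bond 0)
b4 stroke at I1  (J2: bond 1 brought effort, rest push out)
b5 stroke at I2  (common-e at J2 fixed by 1)

#0 →TF1
#1 →J2
#2 →J1
#3 →Sf1
#4 →I1
#5 →I2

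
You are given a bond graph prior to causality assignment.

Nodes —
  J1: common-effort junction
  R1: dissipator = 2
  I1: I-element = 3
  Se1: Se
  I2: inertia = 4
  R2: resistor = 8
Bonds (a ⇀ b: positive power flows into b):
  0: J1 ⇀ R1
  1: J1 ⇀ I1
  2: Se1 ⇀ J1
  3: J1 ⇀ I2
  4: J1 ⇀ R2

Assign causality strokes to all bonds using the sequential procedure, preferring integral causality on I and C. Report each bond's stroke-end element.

b2 |J1  (source Se1 imposes e)
b0 |R1  (J1 effort already set via bond 2)
b1 |I1  (0-jn J1 has e-setter on 2)
b3 |I2  (0-jn J1 has e-setter on 2)
b4 |R2  (J1 effort already set via bond 2)

β0 |R1
β1 |I1
β2 |J1
β3 |I2
β4 |R2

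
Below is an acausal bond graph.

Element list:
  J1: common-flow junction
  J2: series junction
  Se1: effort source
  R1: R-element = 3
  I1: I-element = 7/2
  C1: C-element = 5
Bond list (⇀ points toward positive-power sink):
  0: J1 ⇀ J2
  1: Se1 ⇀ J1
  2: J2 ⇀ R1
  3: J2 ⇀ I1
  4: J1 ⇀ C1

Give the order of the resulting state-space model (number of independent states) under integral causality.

b1 stroke→J1  (Se1 (Se) sets effort on bond)
b3 stroke→I1  (prefer integral on I1)
b0 stroke→J2  (1-jn J2 has f-setter on 3)
b2 stroke→J2  (common-f at J2 fixed by 3)
b4 stroke→J1  (1-jn J1 has f-setter on 0)

2  (C1, I1 all integral)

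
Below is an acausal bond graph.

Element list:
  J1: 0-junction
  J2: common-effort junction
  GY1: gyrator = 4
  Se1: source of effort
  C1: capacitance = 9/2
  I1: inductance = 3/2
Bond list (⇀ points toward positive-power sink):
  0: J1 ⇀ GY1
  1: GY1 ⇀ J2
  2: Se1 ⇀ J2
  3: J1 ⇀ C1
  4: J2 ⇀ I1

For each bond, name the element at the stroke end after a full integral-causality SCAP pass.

b0 stroke→GY1
b1 stroke→GY1
b2 stroke→J2
b3 stroke→J1
b4 stroke→I1

b2 →J2  (Se1 (Se) sets effort on bond)
b1 →GY1  (J2: bond 2 brought effort, rest push out)
b4 →I1  (J2: bond 2 brought effort, rest push out)
b0 →GY1  (through GY1, causality inverts; strokes same side of GY1)
b3 →J1  (J1: last free bond brings effort in)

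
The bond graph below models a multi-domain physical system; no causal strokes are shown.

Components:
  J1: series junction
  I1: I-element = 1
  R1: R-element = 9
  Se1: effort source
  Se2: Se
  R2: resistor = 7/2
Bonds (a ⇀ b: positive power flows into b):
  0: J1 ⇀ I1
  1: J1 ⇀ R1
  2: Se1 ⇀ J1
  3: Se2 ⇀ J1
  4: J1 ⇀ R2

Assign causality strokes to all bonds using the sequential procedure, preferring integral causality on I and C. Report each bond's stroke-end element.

bond 0 stroke→I1
bond 1 stroke→J1
bond 2 stroke→J1
bond 3 stroke→J1
bond 4 stroke→J1

b2 |J1  (Se1 fixes effort; stroke away)
b3 |J1  (Se2 fixes effort; stroke away)
b0 |I1  (I1 integral (f out))
b1 |J1  (J1 flow already set via bond 0)
b4 |J1  (J1: bond 0 brought flow, rest push out)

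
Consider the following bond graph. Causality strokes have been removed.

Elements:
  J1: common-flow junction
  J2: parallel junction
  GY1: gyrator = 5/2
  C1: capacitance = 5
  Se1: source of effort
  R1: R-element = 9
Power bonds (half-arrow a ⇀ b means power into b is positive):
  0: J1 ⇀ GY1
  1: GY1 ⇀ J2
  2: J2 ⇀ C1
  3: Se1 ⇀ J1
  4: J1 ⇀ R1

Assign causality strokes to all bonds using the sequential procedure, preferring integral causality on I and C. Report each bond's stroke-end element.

β0 |GY1
β1 |GY1
β2 |J2
β3 |J1
β4 |J1

β3 stroke→J1  (Se1 (Se) sets effort on bond)
β2 stroke→J2  (C1: C, integral causality)
β1 stroke→GY1  (J2 effort already set via bond 2)
β0 stroke→GY1  (GY1 both-in/both-out from 1)
β4 stroke→J1  (J1 flow already set via bond 0)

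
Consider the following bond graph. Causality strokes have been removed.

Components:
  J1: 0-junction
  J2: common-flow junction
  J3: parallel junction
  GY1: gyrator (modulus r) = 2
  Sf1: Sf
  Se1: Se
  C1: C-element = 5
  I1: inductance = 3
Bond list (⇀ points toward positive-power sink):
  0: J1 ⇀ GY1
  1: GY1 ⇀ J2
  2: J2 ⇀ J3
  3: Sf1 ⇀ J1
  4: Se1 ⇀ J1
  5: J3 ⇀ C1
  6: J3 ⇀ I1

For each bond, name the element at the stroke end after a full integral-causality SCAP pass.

#0 →GY1
#1 →GY1
#2 →J2
#3 →Sf1
#4 →J1
#5 →J3
#6 →I1

#3 →Sf1  (Sf1 fixes flow; stroke at Sf1)
#4 →J1  (Se1: effort source, stroke at far end)
#0 →GY1  (common-e at J1 fixed by 4)
#1 →GY1  (GY1 both-in/both-out from 0)
#2 →J2  (J2: bond 1 brought flow, rest push out)
#5 →J3  (C1 integral (e out))
#6 →I1  (J3 effort already set via bond 5)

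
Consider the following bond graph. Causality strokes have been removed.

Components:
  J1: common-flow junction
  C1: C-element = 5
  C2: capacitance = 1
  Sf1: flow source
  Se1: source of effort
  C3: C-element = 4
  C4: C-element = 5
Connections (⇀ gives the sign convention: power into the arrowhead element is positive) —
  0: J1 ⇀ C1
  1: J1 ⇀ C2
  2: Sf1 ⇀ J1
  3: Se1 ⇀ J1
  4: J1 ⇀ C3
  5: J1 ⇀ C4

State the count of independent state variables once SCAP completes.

4  (C1, C2, C3, C4 all integral)

b2 →Sf1  (Sf1 fixes flow; stroke at Sf1)
b3 →J1  (Se1 (Se) sets effort on bond)
b0 →J1  (1-jn J1 has f-setter on 2)
b1 →J1  (J1: bond 2 brought flow, rest push out)
b4 →J1  (1-jn J1 has f-setter on 2)
b5 →J1  (1-jn J1 has f-setter on 2)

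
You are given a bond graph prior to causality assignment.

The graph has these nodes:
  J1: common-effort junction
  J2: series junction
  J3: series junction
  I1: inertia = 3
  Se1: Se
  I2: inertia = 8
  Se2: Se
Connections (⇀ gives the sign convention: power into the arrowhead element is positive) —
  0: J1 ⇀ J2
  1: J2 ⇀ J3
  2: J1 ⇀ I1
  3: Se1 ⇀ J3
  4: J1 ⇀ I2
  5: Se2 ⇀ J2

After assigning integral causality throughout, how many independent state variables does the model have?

2  (I1, I2 all integral)

b3 stroke→J3  (Se1 (Se) sets effort on bond)
b5 stroke→J2  (Se2 (Se) sets effort on bond)
b1 stroke→J2  (J3: last free bond brings flow in)
b0 stroke→J1  (only one flow-in slot at J2)
b2 stroke→I1  (J1 effort already set via bond 0)
b4 stroke→I2  (common-e at J1 fixed by 0)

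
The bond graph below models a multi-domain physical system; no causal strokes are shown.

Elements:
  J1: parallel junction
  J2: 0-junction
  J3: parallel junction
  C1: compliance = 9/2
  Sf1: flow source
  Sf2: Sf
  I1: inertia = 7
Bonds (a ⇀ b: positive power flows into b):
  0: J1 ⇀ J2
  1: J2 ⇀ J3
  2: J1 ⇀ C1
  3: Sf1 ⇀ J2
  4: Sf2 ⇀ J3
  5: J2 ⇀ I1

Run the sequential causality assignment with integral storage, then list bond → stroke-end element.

β0 |J2
β1 |J3
β2 |J1
β3 |Sf1
β4 |Sf2
β5 |I1

b3 stroke→Sf1  (source Sf1 imposes f)
b4 stroke→Sf2  (Sf2: flow source, stroke at near end)
b1 stroke→J3  (J3 needs exactly one e-in)
b2 stroke→J1  (C1 outputs effort q/C1)
b0 stroke→J2  (common-e at J1 fixed by 2)
b5 stroke→I1  (J2 effort already set via bond 0)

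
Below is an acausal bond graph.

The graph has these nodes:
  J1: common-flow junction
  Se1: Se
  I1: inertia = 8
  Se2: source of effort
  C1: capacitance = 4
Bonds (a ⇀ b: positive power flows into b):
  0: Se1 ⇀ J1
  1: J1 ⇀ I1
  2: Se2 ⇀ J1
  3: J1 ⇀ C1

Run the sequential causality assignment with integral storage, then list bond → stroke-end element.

#0 stroke at J1  (Se1 (Se) sets effort on bond)
#2 stroke at J1  (Se2: effort source, stroke at far end)
#1 stroke at I1  (I1 outputs flow p/I1)
#3 stroke at J1  (1-jn J1 has f-setter on 1)

#0 stroke at J1
#1 stroke at I1
#2 stroke at J1
#3 stroke at J1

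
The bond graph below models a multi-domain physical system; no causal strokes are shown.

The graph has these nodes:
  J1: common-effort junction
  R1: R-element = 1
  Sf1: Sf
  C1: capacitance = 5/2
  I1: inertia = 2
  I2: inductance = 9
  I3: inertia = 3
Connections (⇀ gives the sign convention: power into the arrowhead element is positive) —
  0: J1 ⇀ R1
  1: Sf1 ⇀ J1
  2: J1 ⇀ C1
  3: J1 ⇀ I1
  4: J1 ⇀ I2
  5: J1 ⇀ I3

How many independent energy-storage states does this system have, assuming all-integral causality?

4  (C1, I1, I2, I3 all integral)

β1 |Sf1  (Sf1 fixes flow; stroke at Sf1)
β2 |J1  (C1: C, integral causality)
β0 |R1  (common-e at J1 fixed by 2)
β3 |I1  (common-e at J1 fixed by 2)
β4 |I2  (common-e at J1 fixed by 2)
β5 |I3  (J1 effort already set via bond 2)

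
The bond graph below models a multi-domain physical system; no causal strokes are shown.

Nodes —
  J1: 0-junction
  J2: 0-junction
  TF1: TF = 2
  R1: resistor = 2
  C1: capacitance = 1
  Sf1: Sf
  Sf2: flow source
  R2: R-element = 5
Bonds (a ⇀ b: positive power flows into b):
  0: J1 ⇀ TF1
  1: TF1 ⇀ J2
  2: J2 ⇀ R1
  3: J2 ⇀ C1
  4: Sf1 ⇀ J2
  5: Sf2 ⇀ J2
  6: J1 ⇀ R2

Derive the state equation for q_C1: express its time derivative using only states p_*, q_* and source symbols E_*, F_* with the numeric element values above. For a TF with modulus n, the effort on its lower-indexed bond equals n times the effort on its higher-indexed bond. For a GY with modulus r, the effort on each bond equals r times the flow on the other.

dq_C1/dt = F_Sf1 + F_Sf2 - 13*q_C1/10

bond 4 →Sf1  (Sf1 fixes flow; stroke at Sf1)
bond 5 →Sf2  (source Sf2 imposes f)
bond 3 →J2  (C1 integral (e out))
bond 1 →TF1  (0-jn J2 has e-setter on 3)
bond 2 →R1  (common-e at J2 fixed by 3)
bond 0 →J1  (through TF1, causality passes straight; one stroke at TF1)
bond 6 →R2  (common-e at J1 fixed by 0)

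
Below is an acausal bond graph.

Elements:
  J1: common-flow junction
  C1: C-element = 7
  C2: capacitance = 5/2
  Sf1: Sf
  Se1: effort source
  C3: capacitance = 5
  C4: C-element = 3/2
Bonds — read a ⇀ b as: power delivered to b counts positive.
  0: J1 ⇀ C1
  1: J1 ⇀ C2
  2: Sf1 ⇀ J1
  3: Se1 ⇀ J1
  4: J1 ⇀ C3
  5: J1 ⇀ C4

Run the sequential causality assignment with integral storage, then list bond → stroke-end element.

#2 stroke at Sf1  (Sf1: flow source, stroke at near end)
#3 stroke at J1  (Se1 (Se) sets effort on bond)
#0 stroke at J1  (J1: bond 2 brought flow, rest push out)
#1 stroke at J1  (1-jn J1 has f-setter on 2)
#4 stroke at J1  (J1: bond 2 brought flow, rest push out)
#5 stroke at J1  (J1 flow already set via bond 2)

β0 stroke→J1
β1 stroke→J1
β2 stroke→Sf1
β3 stroke→J1
β4 stroke→J1
β5 stroke→J1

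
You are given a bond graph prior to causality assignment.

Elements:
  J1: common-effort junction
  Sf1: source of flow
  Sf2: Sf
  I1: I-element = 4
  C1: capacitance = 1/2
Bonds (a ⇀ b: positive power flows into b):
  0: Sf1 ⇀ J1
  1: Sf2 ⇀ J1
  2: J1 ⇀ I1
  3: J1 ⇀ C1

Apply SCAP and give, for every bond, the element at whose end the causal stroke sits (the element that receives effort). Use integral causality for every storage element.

#0 stroke at Sf1
#1 stroke at Sf2
#2 stroke at I1
#3 stroke at J1

bond 0 |Sf1  (Sf1: flow source, stroke at near end)
bond 1 |Sf2  (Sf2: flow source, stroke at near end)
bond 2 |I1  (I1 integral (f out))
bond 3 |J1  (J1: last free bond brings effort in)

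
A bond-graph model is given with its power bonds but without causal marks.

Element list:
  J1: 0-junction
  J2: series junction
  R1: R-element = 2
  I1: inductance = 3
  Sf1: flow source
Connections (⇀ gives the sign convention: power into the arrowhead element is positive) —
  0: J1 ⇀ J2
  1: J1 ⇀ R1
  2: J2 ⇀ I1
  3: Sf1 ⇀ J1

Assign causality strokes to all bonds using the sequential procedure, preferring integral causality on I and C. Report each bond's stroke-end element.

#0 stroke→J2
#1 stroke→J1
#2 stroke→I1
#3 stroke→Sf1

bond 3 →Sf1  (source Sf1 imposes f)
bond 2 →I1  (I1 outputs flow p/I1)
bond 0 →J2  (J2: bond 2 brought flow, rest push out)
bond 1 →J1  (J1: last free bond brings effort in)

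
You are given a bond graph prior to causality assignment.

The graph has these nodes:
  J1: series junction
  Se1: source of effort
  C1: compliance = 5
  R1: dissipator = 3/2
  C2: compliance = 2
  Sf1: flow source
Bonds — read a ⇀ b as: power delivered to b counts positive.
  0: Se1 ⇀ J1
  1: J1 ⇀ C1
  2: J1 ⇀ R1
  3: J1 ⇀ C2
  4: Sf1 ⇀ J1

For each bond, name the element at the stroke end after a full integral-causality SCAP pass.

#0 stroke at J1  (Se1 (Se) sets effort on bond)
#4 stroke at Sf1  (source Sf1 imposes f)
#1 stroke at J1  (J1 flow already set via bond 4)
#2 stroke at J1  (J1: bond 4 brought flow, rest push out)
#3 stroke at J1  (J1: bond 4 brought flow, rest push out)

b0 stroke at J1
b1 stroke at J1
b2 stroke at J1
b3 stroke at J1
b4 stroke at Sf1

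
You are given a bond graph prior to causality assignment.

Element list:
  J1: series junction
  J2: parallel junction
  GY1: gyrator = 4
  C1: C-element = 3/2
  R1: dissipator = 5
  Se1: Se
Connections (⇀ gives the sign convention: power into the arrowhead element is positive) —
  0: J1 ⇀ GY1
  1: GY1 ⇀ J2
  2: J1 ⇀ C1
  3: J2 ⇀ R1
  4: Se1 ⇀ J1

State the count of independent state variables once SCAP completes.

bond 4 |J1  (source Se1 imposes e)
bond 2 |J1  (C1: C, integral causality)
bond 0 |GY1  (J1 needs exactly one f-in)
bond 1 |GY1  (GY1: gyrator matches bond 0)
bond 3 |J2  (J2 needs exactly one e-in)

1  (C1 all integral)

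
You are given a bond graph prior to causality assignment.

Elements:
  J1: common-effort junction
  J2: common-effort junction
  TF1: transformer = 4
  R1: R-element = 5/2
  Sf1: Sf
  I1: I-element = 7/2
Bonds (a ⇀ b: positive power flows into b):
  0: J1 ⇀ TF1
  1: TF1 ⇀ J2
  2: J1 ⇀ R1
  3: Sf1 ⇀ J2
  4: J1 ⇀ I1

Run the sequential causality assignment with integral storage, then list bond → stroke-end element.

b0 stroke→TF1
b1 stroke→J2
b2 stroke→J1
b3 stroke→Sf1
b4 stroke→I1

bond 3 stroke at Sf1  (Sf1 (Sf) sets flow on bond)
bond 1 stroke at J2  (only one effort-in slot at J2)
bond 0 stroke at TF1  (TF TF1: opposite of bond 1)
bond 4 stroke at I1  (I1: I, integral causality)
bond 2 stroke at J1  (only one effort-in slot at J1)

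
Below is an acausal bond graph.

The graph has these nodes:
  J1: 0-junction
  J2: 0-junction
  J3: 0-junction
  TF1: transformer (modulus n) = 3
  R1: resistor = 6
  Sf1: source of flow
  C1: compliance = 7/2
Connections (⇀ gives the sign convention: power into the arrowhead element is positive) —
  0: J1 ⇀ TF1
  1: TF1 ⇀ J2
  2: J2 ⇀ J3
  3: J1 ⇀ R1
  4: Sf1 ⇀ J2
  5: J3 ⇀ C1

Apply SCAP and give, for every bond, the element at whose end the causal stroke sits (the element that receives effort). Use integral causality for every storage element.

#4 |Sf1  (source Sf1 imposes f)
#5 |J3  (C1 outputs effort q/C1)
#2 |J2  (0-jn J3 has e-setter on 5)
#1 |TF1  (J2: bond 2 brought effort, rest push out)
#0 |J1  (TF TF1: opposite of bond 1)
#3 |R1  (common-e at J1 fixed by 0)

bond 0 stroke→J1
bond 1 stroke→TF1
bond 2 stroke→J2
bond 3 stroke→R1
bond 4 stroke→Sf1
bond 5 stroke→J3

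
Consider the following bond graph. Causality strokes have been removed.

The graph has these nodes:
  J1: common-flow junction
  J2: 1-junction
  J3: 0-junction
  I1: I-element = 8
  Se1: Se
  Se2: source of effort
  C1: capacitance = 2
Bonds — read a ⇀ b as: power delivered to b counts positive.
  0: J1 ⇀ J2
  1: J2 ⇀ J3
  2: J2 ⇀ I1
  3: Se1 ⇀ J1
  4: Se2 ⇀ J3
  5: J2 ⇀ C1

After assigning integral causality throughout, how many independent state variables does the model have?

2  (C1, I1 all integral)

bond 3 →J1  (Se1 (Se) sets effort on bond)
bond 4 →J3  (Se2 fixes effort; stroke away)
bond 0 →J2  (closing 1-jn rule on J1)
bond 1 →J2  (J3: bond 4 brought effort, rest push out)
bond 2 →I1  (prefer integral on I1)
bond 5 →J2  (J2: bond 2 brought flow, rest push out)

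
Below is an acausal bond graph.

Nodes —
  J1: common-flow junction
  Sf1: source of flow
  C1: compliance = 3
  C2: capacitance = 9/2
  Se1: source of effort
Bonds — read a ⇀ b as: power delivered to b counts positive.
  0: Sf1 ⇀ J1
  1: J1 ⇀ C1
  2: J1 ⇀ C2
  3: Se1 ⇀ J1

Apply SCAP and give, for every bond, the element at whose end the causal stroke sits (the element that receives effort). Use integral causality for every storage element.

b0 stroke→Sf1
b1 stroke→J1
b2 stroke→J1
b3 stroke→J1

β0 stroke at Sf1  (source Sf1 imposes f)
β3 stroke at J1  (Se1: effort source, stroke at far end)
β1 stroke at J1  (1-jn J1 has f-setter on 0)
β2 stroke at J1  (common-f at J1 fixed by 0)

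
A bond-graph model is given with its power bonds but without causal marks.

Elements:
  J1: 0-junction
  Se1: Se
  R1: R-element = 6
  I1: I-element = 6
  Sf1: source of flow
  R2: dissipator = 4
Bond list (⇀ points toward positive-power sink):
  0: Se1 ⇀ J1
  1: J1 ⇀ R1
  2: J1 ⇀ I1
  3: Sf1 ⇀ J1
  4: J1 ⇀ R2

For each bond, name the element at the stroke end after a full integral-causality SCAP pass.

bond 0 stroke at J1  (Se1: effort source, stroke at far end)
bond 3 stroke at Sf1  (Sf1 (Sf) sets flow on bond)
bond 1 stroke at R1  (J1 effort already set via bond 0)
bond 2 stroke at I1  (0-jn J1 has e-setter on 0)
bond 4 stroke at R2  (0-jn J1 has e-setter on 0)

bond 0 |J1
bond 1 |R1
bond 2 |I1
bond 3 |Sf1
bond 4 |R2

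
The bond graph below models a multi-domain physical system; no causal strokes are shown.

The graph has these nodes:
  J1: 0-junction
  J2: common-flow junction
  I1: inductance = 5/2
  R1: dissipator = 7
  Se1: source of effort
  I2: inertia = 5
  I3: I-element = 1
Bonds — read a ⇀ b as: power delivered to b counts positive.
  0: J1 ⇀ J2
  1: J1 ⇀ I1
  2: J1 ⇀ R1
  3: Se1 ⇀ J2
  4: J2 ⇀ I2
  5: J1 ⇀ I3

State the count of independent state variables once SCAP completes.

β3 stroke→J2  (Se1 (Se) sets effort on bond)
β1 stroke→I1  (I1 outputs flow p/I1)
β4 stroke→I2  (I2 integral (f out))
β0 stroke→J2  (J2: bond 4 brought flow, rest push out)
β5 stroke→I3  (I3 outputs flow p/I3)
β2 stroke→J1  (only one effort-in slot at J1)

3  (I1, I2, I3 all integral)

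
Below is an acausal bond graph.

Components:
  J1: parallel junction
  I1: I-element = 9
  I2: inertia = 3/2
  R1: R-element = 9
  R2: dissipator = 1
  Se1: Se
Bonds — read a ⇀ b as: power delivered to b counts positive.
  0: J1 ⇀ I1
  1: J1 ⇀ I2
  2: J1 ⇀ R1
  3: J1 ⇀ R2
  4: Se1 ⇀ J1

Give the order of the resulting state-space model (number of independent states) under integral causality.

b4 stroke→J1  (Se1 (Se) sets effort on bond)
b0 stroke→I1  (0-jn J1 has e-setter on 4)
b1 stroke→I2  (common-e at J1 fixed by 4)
b2 stroke→R1  (J1 effort already set via bond 4)
b3 stroke→R2  (J1: bond 4 brought effort, rest push out)

2  (I1, I2 all integral)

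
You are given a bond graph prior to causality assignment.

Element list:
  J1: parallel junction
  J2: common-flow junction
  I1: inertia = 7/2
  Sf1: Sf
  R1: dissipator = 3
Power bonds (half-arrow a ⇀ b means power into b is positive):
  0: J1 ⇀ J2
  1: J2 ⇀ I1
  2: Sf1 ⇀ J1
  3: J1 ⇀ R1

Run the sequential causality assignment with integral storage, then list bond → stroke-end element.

β2 stroke at Sf1  (Sf1 fixes flow; stroke at Sf1)
β1 stroke at I1  (I1 outputs flow p/I1)
β0 stroke at J2  (1-jn J2 has f-setter on 1)
β3 stroke at J1  (closing 0-jn rule on J1)

#0 |J2
#1 |I1
#2 |Sf1
#3 |J1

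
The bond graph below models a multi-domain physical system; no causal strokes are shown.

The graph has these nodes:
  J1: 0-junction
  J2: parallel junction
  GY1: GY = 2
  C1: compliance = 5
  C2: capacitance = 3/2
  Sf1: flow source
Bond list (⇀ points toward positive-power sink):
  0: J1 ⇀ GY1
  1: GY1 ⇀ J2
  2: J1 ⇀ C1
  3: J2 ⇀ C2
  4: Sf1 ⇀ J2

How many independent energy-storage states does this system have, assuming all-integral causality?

2  (C1, C2 all integral)

bond 4 stroke→Sf1  (Sf1 (Sf) sets flow on bond)
bond 2 stroke→J1  (prefer integral on C1)
bond 0 stroke→GY1  (0-jn J1 has e-setter on 2)
bond 1 stroke→GY1  (GY1: gyrator matches bond 0)
bond 3 stroke→J2  (J2: last free bond brings effort in)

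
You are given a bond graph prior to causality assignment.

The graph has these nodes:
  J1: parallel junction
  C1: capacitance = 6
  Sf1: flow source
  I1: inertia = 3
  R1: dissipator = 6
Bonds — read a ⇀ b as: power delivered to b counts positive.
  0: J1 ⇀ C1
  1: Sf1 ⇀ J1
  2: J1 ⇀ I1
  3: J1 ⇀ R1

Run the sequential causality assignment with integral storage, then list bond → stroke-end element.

#0 stroke→J1
#1 stroke→Sf1
#2 stroke→I1
#3 stroke→R1

bond 1 stroke at Sf1  (Sf1 fixes flow; stroke at Sf1)
bond 0 stroke at J1  (C1 outputs effort q/C1)
bond 2 stroke at I1  (0-jn J1 has e-setter on 0)
bond 3 stroke at R1  (common-e at J1 fixed by 0)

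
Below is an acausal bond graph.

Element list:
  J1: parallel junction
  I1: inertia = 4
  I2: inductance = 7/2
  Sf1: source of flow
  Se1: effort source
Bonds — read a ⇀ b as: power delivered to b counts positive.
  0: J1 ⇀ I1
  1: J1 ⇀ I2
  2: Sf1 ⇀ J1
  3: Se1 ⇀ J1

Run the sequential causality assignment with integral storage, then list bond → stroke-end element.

bond 2 stroke→Sf1  (Sf1 fixes flow; stroke at Sf1)
bond 3 stroke→J1  (Se1 (Se) sets effort on bond)
bond 0 stroke→I1  (common-e at J1 fixed by 3)
bond 1 stroke→I2  (common-e at J1 fixed by 3)

β0 →I1
β1 →I2
β2 →Sf1
β3 →J1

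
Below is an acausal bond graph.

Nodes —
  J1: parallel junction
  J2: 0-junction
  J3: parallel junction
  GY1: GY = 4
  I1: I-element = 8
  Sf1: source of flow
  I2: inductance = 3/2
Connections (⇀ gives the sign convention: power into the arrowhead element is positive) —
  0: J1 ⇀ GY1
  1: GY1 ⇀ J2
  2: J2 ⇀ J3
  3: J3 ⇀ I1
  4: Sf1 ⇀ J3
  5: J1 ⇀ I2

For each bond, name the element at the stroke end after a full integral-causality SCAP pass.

#4 stroke→Sf1  (Sf1 (Sf) sets flow on bond)
#3 stroke→I1  (I1 outputs flow p/I1)
#2 stroke→J3  (J3 needs exactly one e-in)
#1 stroke→J2  (J2: last free bond brings effort in)
#0 stroke→J1  (GY1 both-in/both-out from 1)
#5 stroke→I2  (J1: bond 0 brought effort, rest push out)

b0 stroke→J1
b1 stroke→J2
b2 stroke→J3
b3 stroke→I1
b4 stroke→Sf1
b5 stroke→I2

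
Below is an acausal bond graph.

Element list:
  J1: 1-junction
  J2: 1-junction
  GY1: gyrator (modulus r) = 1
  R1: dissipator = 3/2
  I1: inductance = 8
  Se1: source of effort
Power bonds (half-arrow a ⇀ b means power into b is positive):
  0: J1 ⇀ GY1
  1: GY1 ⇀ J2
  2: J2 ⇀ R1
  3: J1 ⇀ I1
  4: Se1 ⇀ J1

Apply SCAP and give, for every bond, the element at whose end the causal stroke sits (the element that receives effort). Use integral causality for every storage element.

β0 →J1
β1 →J2
β2 →R1
β3 →I1
β4 →J1

#4 →J1  (source Se1 imposes e)
#3 →I1  (I1 outputs flow p/I1)
#0 →J1  (1-jn J1 has f-setter on 3)
#1 →J2  (GY GY1: same side as bond 0)
#2 →R1  (only one flow-in slot at J2)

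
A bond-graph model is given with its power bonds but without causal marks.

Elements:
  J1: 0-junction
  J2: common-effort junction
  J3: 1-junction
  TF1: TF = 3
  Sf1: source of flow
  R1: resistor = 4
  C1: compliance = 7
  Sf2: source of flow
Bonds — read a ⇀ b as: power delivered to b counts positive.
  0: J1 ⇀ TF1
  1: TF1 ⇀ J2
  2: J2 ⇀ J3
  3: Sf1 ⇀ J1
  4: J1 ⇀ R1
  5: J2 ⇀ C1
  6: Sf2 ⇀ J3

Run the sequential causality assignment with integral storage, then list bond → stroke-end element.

bond 0 stroke→J1
bond 1 stroke→TF1
bond 2 stroke→J3
bond 3 stroke→Sf1
bond 4 stroke→R1
bond 5 stroke→J2
bond 6 stroke→Sf2

b3 stroke at Sf1  (Sf1: flow source, stroke at near end)
b6 stroke at Sf2  (Sf2 fixes flow; stroke at Sf2)
b2 stroke at J3  (1-jn J3 has f-setter on 6)
b5 stroke at J2  (C1 integral (e out))
b1 stroke at TF1  (0-jn J2 has e-setter on 5)
b0 stroke at J1  (TF1 one-in-one-out from 1)
b4 stroke at R1  (common-e at J1 fixed by 0)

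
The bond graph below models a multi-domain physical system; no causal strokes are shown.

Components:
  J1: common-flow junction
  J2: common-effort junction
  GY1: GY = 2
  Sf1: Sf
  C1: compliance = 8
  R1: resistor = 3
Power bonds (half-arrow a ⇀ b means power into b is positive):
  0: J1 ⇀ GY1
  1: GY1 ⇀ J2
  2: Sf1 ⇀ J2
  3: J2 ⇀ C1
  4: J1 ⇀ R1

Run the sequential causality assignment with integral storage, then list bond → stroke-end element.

bond 0 stroke at GY1
bond 1 stroke at GY1
bond 2 stroke at Sf1
bond 3 stroke at J2
bond 4 stroke at J1

bond 2 →Sf1  (Sf1 (Sf) sets flow on bond)
bond 3 →J2  (C1 outputs effort q/C1)
bond 1 →GY1  (0-jn J2 has e-setter on 3)
bond 0 →GY1  (GY1 both-in/both-out from 1)
bond 4 →J1  (J1 flow already set via bond 0)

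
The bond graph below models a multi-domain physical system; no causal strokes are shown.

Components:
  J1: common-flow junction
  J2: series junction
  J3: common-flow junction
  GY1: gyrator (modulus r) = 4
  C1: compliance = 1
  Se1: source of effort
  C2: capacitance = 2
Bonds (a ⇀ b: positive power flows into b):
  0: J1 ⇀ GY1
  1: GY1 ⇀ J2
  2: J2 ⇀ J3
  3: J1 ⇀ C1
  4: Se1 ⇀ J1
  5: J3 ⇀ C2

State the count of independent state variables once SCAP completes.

2  (C1, C2 all integral)

b4 →J1  (Se1: effort source, stroke at far end)
b3 →J1  (C1 integral (e out))
b0 →GY1  (closing 1-jn rule on J1)
b1 →GY1  (through GY1, causality inverts; strokes same side of GY1)
b2 →J2  (J2: bond 1 brought flow, rest push out)
b5 →J3  (1-jn J3 has f-setter on 2)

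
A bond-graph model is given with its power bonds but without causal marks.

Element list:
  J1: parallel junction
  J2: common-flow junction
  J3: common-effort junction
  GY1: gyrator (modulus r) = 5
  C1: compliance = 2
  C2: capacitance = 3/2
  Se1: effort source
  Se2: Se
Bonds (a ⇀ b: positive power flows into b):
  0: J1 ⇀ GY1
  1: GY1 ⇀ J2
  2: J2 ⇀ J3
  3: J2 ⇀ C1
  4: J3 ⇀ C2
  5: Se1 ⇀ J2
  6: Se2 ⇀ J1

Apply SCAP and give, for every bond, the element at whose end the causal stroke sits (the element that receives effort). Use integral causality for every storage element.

b5 stroke at J2  (source Se1 imposes e)
b6 stroke at J1  (Se2: effort source, stroke at far end)
b0 stroke at GY1  (J1 effort already set via bond 6)
b1 stroke at GY1  (GY1: gyrator matches bond 0)
b2 stroke at J2  (common-f at J2 fixed by 1)
b3 stroke at J2  (common-f at J2 fixed by 1)
b4 stroke at J3  (J3: last free bond brings effort in)

#0 stroke at GY1
#1 stroke at GY1
#2 stroke at J2
#3 stroke at J2
#4 stroke at J3
#5 stroke at J2
#6 stroke at J1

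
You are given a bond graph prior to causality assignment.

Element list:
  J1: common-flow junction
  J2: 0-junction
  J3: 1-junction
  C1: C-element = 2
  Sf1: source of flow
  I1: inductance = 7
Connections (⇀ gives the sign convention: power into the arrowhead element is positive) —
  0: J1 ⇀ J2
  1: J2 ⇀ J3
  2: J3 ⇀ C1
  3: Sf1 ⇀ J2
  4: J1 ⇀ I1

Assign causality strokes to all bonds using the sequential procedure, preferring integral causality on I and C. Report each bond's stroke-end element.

β0 |J1
β1 |J2
β2 |J3
β3 |Sf1
β4 |I1

β3 |Sf1  (Sf1 (Sf) sets flow on bond)
β2 |J3  (C1: C, integral causality)
β1 |J2  (closing 1-jn rule on J3)
β0 |J1  (0-jn J2 has e-setter on 1)
β4 |I1  (only one flow-in slot at J1)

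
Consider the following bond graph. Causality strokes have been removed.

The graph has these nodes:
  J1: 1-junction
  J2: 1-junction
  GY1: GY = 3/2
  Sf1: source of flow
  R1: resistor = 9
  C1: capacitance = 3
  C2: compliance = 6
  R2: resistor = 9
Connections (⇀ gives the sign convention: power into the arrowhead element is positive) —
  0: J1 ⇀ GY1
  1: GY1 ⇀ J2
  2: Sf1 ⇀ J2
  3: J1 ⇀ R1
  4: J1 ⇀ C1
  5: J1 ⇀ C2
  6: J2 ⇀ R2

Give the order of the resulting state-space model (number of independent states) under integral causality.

β2 →Sf1  (Sf1 (Sf) sets flow on bond)
β1 →J2  (J2: bond 2 brought flow, rest push out)
β6 →J2  (J2: bond 2 brought flow, rest push out)
β0 →J1  (GY1: gyrator matches bond 1)
β4 →J1  (prefer integral on C1)
β5 →J1  (C2 outputs effort q/C2)
β3 →R1  (only one flow-in slot at J1)

2  (C1, C2 all integral)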